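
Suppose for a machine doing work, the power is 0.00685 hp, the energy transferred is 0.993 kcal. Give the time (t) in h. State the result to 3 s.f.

0.226 h

Rearranging: t = W/P.
P = 0.00685 hp = 5.108 W; W = 0.993 kcal = 4155 J.
t = 813.4 s
813.4 s × (1 h / 3600 s) = 0.2259 h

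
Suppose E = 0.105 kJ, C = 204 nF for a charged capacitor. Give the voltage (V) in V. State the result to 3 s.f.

32100 V

Rearranging: V = √(2E/C).
E = 0.105 kJ = 105.0 J; C = 204 nF = 2.040×10^-7 F.
V = 32084 V  (the unit combination reduces to kg·m²/(A·s³) = V)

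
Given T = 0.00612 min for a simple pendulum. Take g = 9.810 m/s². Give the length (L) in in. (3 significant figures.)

1.32 in

Solving T = 2π√(L/g) for L: L = g·(T/2π)².
T = 0.00612 min = 0.3672 s; g = 9.810 m/s².
L = 0.03351 m
0.03351 m × (1 in / 0.02540 m) = 1.319 in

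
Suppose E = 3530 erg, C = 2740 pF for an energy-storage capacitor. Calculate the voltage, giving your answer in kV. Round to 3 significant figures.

Rearranging: V = √(2E/C).
E = 3530 erg = 3.530×10^-4 J; C = 2740 pF = 2.740×10^-9 F.
V = 507.6 V
507.6 V × (1 kV / 1000 V) = 0.5076 kV

0.508 kV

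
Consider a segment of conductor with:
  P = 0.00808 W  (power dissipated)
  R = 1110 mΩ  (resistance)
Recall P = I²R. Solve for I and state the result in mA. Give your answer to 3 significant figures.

85.3 mA

Solving P = I²R for I: I = √(P/R).
P = 0.00808 W; R = 1110 mΩ = 1.110 Ω.
I = 0.08532 A
0.08532 A × (1 mA / 0.001000 A) = 85.32 mA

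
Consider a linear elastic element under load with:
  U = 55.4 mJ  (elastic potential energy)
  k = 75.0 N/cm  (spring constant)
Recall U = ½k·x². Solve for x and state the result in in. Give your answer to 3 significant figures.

Solving U = ½k·x² for x: x = √(2U/k).
U = 55.4 mJ = 0.05540 J; k = 75.0 N/cm = 7500 N/m.
x = 0.003844 m
0.003844 m × (1 in / 0.02540 m) = 0.1513 in

0.151 in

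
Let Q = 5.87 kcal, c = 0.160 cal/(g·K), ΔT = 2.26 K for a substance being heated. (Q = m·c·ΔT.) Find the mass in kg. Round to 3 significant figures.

16.2 kg

Solving Q = m·c·ΔT for m: m = Q/(c·ΔT).
Q = 5.87 kcal = 24560 J; c = 0.160 cal/(g·K) = 669.4 J/(kg·K); ΔT = 2.26 K.
m = 16.23 kg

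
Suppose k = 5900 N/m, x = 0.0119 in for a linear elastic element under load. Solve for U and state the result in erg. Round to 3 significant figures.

2700 erg

Directly: U = ½kx².
k = 5900 N/m; x = 0.0119 in = 3.023×10^-4 m.
U = 2.695×10^-4 J
2.695×10^-4 J × (1 erg / 1.000×10^-7 J) = 2695 erg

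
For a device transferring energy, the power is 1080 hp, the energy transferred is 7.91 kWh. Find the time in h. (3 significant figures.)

0.00982 h

Solving P = W/t for t: t = W/P.
P = 1080 hp = 8.054×10^5 W; W = 7.91 kWh = 2.848×10^7 J.
t = 35.36 s
35.36 s × (1 h / 3600 s) = 0.009822 h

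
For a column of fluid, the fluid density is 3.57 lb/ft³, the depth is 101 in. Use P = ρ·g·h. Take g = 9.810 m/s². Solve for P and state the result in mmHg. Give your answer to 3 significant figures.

Directly: P = ρgh.
ρ = 3.57 lb/ft³ = 57.19 kg/m³; h = 101 in = 2.565 m; g = 9.810 m/s².
P = 1439 Pa  (the unit combination reduces to kg/(m·s²) = Pa)
1439 Pa × (1 mmHg / 133.3 Pa) = 10.79 mmHg

10.8 mmHg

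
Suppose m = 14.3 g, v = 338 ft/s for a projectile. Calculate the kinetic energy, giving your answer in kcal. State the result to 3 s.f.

0.0181 kcal

KE is given directly by: KE = ½mv².
m = 14.3 g = 0.01430 kg; v = 338 ft/s = 103.0 m/s.
KE = 75.89 J
75.89 J × (1 kcal / 4184 J) = 0.01814 kcal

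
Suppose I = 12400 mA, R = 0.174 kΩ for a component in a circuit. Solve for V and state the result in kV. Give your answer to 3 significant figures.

2.16 kV

V is given directly by: V = IR.
I = 12400 mA = 12.40 A; R = 0.174 kΩ = 174.0 Ω.
V = 2158 V
2158 V × (1 kV / 1000 V) = 2.158 kV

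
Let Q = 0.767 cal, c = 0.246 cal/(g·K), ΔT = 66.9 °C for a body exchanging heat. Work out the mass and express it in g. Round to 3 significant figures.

0.0466 g

Solving Q = m·c·ΔT for m: m = Q/(c·ΔT).
Q = 0.767 cal = 3.209 J; c = 0.246 cal/(g·K) = 1029 J/(kg·K); ΔT = 66.9 °C = 66.90 K.
m = 4.661×10^-5 kg
4.661×10^-5 kg × (1 g / 0.001000 kg) = 0.04661 g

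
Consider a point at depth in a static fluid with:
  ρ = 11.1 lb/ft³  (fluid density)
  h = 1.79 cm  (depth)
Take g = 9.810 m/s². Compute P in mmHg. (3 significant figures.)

Directly: P = ρgh.
ρ = 11.1 lb/ft³ = 177.8 kg/m³; h = 1.79 cm = 0.01790 m; g = 9.810 m/s².
P = 31.22 Pa
31.22 Pa × (1 mmHg / 133.3 Pa) = 0.2342 mmHg

0.234 mmHg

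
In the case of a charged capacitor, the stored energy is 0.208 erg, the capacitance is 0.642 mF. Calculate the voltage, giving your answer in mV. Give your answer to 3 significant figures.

Rearranging: V = √(2E/C).
E = 0.208 erg = 2.080×10^-8 J; C = 0.642 mF = 6.420×10^-4 F.
V = 0.008050 V
0.008050 V × (1 mV / 0.001000 V) = 8.050 mV

8.05 mV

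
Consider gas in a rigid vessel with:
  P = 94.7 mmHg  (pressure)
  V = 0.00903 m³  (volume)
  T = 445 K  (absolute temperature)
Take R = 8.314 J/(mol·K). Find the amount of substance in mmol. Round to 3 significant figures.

30.8 mmol

Rearranging: n = PV/(RT).
P = 94.7 mmHg = 12626 Pa; V = 0.00903 m³; T = 445 K; R = 8.314 J/(mol·K).
n = 0.03082 mol
0.03082 mol × (1 mmol / 0.001000 mol) = 30.82 mmol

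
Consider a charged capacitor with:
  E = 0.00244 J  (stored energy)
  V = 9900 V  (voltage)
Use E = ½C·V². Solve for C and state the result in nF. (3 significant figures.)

Rearranging E = ½C·V² for C: C = 2E/V².
E = 0.00244 J; V = 9900 V.
C = 4.979×10^-11 F
4.979×10^-11 F × (1 nF / 1.000×10^-9 F) = 0.04979 nF

0.0498 nF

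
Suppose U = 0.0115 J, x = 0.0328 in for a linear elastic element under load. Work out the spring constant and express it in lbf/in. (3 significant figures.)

189 lbf/in

Solving U = ½k·x² for k: k = 2U/x².
U = 0.0115 J; x = 0.0328 in = 8.331×10^-4 m.
k = 33137 N/m
33137 N/m × (1 lbf/in / 175.1 N/m) = 189.2 lbf/in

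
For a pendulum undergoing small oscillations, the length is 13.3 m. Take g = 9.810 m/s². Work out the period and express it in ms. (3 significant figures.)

7320 ms

Directly: T = 2π√(L/g).
L = 13.3 m; g = 9.810 m/s².
T = 7.316 s
7.316 s × (1 ms / 0.001000 s) = 7316 ms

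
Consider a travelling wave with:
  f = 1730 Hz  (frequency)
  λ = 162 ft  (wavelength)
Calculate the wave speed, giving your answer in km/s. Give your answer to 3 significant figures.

85.4 km/s

Directly: v = fλ.
f = 1730 Hz; λ = 162 ft = 49.38 m.
v = 85423 m/s
85423 m/s × (1 km/s / 1000 m/s) = 85.42 km/s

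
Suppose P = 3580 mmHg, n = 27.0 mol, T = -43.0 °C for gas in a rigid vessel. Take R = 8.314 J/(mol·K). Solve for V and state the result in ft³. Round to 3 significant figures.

3.82 ft³

From the ideal-gas law: V = nRT/P.
P = 3580 mmHg = 4.773×10^5 Pa; n = 27.0 mol; T = -43.0 °C = 230.1 K; R = 8.314 J/(mol·K).
V = 0.1082 m³
0.1082 m³ × (1 ft³ / 0.02832 m³) = 3.823 ft³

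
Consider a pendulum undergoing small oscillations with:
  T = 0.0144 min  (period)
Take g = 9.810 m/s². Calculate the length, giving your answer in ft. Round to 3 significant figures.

0.609 ft

Rearranging T = 2π√(L/g) for L: L = g·(T/2π)².
T = 0.0144 min = 0.8640 s; g = 9.810 m/s².
L = 0.1855 m
0.1855 m × (1 ft / 0.3048 m) = 0.6086 ft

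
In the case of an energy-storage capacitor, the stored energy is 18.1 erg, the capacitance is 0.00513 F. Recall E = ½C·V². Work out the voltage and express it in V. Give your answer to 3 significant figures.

Rearranging: V = √(2E/C).
E = 18.1 erg = 1.810×10^-6 J; C = 0.00513 F.
V = 0.02656 V  (the unit combination reduces to kg·m²/(A·s³) = V)

0.0266 V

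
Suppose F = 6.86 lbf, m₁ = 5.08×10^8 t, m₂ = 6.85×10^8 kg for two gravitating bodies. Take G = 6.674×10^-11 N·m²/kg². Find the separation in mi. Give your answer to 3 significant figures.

17.1 mi

Solving F = G·m₁·m₂/r² for r: r = √(G·m₁m₂/F).
F = 6.86 lbf = 30.51 N; m₁ = 5.08×10^8 t = 5.080×10^11 kg; m₂ = 6.85×10^8 kg; G = 6.674×10^-11 N·m²/kg².
r = 27588 m
27588 m × (1 mi / 1609 m) = 17.14 mi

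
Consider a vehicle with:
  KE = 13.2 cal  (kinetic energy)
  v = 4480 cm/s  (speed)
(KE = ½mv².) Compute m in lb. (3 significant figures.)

Rearranging: m = 2·KE/v².
KE = 13.2 cal = 55.23 J; v = 4480 cm/s = 44.80 m/s.
m = 0.05504 kg
0.05504 kg × (1 lb / 0.4536 kg) = 0.1213 lb

0.121 lb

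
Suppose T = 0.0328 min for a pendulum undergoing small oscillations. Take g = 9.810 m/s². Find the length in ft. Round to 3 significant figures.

Solving T = 2π√(L/g) for L: L = g·(T/2π)².
T = 0.0328 min = 1.968 s; g = 9.810 m/s².
L = 0.9624 m
0.9624 m × (1 ft / 0.3048 m) = 3.158 ft

3.16 ft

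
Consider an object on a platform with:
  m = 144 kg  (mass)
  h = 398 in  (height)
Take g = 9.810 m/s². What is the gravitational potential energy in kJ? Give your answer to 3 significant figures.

PE is given directly by: PE = mgh.
m = 144 kg; h = 398 in = 10.11 m; g = 9.810 m/s².
PE = 14281 J
14281 J × (1 kJ / 1000 J) = 14.28 kJ

14.3 kJ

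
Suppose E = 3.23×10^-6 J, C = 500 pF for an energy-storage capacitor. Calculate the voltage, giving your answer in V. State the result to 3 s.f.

114 V

Rearranging: V = √(2E/C).
E = 3.23×10^-6 J; C = 500 pF = 5.000×10^-10 F.
V = 113.7 V  (the unit combination reduces to kg·m²/(A·s³) = V)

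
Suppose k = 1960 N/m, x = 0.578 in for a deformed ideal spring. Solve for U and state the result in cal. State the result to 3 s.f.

Directly: U = ½kx².
k = 1960 N/m; x = 0.578 in = 0.01468 m.
U = 0.2112 J
0.2112 J × (1 cal / 4.184 J) = 0.05048 cal

0.0505 cal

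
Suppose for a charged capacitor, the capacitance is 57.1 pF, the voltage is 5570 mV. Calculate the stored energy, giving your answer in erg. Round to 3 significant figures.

Directly: E = ½CV².
C = 57.1 pF = 5.710×10^-11 F; V = 5570 mV = 5.570 V.
E = 8.858×10^-10 J
8.858×10^-10 J × (1 erg / 1.000×10^-7 J) = 0.008858 erg

0.00886 erg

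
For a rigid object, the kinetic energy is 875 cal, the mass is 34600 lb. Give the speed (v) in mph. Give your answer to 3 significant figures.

1.53 mph

Rearranging KE = ½mv² for v: v = √(2·KE/m).
KE = 875 cal = 3661 J; m = 34600 lb = 15694 kg.
v = 0.6830 m/s
0.6830 m/s × (1 mph / 0.4470 m/s) = 1.528 mph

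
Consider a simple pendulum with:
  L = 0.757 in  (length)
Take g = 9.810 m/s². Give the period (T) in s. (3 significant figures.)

Directly: T = 2π√(L/g).
L = 0.757 in = 0.01923 m; g = 9.810 m/s².
T = 0.2782 s

0.278 s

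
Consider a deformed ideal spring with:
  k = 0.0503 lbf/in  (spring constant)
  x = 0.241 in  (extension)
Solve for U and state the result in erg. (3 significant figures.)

Directly: U = ½kx².
k = 0.0503 lbf/in = 8.809 N/m; x = 0.241 in = 0.006121 m.
U = 1.650×10^-4 J
1.650×10^-4 J × (1 erg / 1.000×10^-7 J) = 1650 erg

1650 erg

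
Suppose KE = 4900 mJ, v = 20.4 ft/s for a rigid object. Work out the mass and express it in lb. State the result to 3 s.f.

Solving KE = ½mv² for m: m = 2·KE/v².
KE = 4900 mJ = 4.900 J; v = 20.4 ft/s = 6.218 m/s.
m = 0.2535 kg
0.2535 kg × (1 lb / 0.4536 kg) = 0.5588 lb

0.559 lb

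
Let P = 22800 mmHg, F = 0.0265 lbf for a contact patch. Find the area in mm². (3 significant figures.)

Rearranging: A = F/P.
P = 22800 mmHg = 3.040×10^6 Pa; F = 0.0265 lbf = 0.1179 N.
A = 3.878×10^-8 m²
3.878×10^-8 m² × (1 mm² / 1.000×10^-6 m²) = 0.03878 mm²

0.0388 mm²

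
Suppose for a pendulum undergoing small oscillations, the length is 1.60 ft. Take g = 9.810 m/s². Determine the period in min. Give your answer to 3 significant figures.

0.0233 min

T is given directly by: T = 2π√(L/g).
L = 1.60 ft = 0.4877 m; g = 9.810 m/s².
T = 1.401 s
1.401 s × (1 min / 60.00 s) = 0.02335 min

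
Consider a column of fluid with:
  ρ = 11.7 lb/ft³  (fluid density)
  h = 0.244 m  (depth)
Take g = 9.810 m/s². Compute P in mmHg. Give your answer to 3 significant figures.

P is given directly by: P = ρgh.
ρ = 11.7 lb/ft³ = 187.4 kg/m³; h = 0.244 m; g = 9.810 m/s².
P = 448.6 Pa
448.6 Pa × (1 mmHg / 133.3 Pa) = 3.365 mmHg

3.36 mmHg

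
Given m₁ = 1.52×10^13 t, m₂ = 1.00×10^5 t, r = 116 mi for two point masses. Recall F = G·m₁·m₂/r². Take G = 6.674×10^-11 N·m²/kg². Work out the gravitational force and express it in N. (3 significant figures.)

From Newton's law of gravitation: F = Gm₁m₂/r².
m₁ = 1.52×10^13 t = 1.520×10^16 kg; m₂ = 1.00×10^5 t = 1.000×10^8 kg; r = 116 mi = 1.867×10^5 m; G = 6.674×10^-11 N·m²/kg².
F = 2911 N

2910 N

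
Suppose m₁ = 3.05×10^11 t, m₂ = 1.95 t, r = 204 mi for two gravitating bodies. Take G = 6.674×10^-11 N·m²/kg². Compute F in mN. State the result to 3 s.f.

0.368 mN

From Newton's law of gravitation: F = Gm₁m₂/r².
m₁ = 3.05×10^11 t = 3.050×10^14 kg; m₂ = 1.95 t = 1950 kg; r = 204 mi = 3.283×10^5 m; G = 6.674×10^-11 N·m²/kg².
F = 3.683×10^-4 N
3.683×10^-4 N × (1 mN / 0.001000 N) = 0.3683 mN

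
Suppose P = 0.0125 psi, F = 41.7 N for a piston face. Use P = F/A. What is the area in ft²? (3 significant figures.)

5.21 ft²

Rearranging: A = F/P.
P = 0.0125 psi = 86.18 Pa; F = 41.7 N.
A = 0.4838 m²
0.4838 m² × (1 ft² / 0.09290 m²) = 5.208 ft²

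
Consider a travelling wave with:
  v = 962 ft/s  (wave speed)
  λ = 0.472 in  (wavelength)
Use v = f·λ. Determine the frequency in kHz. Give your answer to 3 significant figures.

Rearranging v = f·λ for f: f = v/λ.
v = 962 ft/s = 293.2 m/s; λ = 0.472 in = 0.01199 m.
f = 24458 Hz
24458 Hz × (1 kHz / 1000 Hz) = 24.46 kHz

24.5 kHz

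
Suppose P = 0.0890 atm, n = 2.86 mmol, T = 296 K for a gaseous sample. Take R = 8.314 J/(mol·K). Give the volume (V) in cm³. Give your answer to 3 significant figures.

From the ideal-gas law: V = nRT/P.
P = 0.0890 atm = 9018 Pa; n = 2.86 mmol = 0.002860 mol; T = 296 K; R = 8.314 J/(mol·K).
V = 7.805×10^-4 m³
7.805×10^-4 m³ × (1 cm³ / 1.000×10^-6 m³) = 780.5 cm³

780 cm³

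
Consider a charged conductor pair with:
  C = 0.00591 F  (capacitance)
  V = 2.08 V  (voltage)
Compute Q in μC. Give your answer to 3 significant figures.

12300 μC

Solving C = Q/V for Q: Q = CV.
C = 0.00591 F; V = 2.08 V.
Q = 0.01229 C
0.01229 C × (1 μC / 1.000×10^-6 C) = 12293 μC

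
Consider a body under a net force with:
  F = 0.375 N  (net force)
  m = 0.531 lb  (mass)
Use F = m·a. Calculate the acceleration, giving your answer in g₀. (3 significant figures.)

0.159 g₀

From Newton's second law: a = F/m.
F = 0.375 N; m = 0.531 lb = 0.2409 kg.
a = 1.557 m/s²
1.557 m/s² × (1 g₀ / 9.807 m/s²) = 0.1588 g₀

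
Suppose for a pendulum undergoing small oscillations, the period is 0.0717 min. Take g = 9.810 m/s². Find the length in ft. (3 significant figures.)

15.1 ft

Rearranging T = 2π√(L/g) for L: L = g·(T/2π)².
T = 0.0717 min = 4.302 s; g = 9.810 m/s².
L = 4.599 m
4.599 m × (1 ft / 0.3048 m) = 15.09 ft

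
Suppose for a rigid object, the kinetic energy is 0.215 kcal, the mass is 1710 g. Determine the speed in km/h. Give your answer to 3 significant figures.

Rearranging: v = √(2·KE/m).
KE = 0.215 kcal = 899.6 J; m = 1710 g = 1.710 kg.
v = 32.44 m/s
32.44 m/s × (1 km/h / 0.2778 m/s) = 116.8 km/h

117 km/h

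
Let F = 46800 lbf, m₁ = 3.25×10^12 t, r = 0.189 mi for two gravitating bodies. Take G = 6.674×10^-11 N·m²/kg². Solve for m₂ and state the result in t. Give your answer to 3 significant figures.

88.8 t

From Newton's law of gravitation: m₂ = F·r²/(G·m₁).
F = 46800 lbf = 2.082×10^5 N; m₁ = 3.25×10^12 t = 3.250×10^15 kg; r = 0.189 mi = 304.2 m; G = 6.674×10^-11 N·m²/kg².
m₂ = 88794 kg
88794 kg × (1 t / 1000 kg) = 88.79 t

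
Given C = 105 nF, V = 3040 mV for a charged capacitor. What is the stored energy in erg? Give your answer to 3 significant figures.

4.85 erg

E is given directly by: E = ½CV².
C = 105 nF = 1.050×10^-7 F; V = 3040 mV = 3.040 V.
E = 4.852×10^-7 J  (the unit combination reduces to kg·m²/s² = J)
4.852×10^-7 J × (1 erg / 1.000×10^-7 J) = 4.852 erg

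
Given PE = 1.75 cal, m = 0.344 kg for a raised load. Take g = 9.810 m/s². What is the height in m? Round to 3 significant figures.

2.17 m

Solving PE = m·g·h for h: h = PE/(m·g).
PE = 1.75 cal = 7.322 J; m = 0.344 kg; g = 9.810 m/s².
h = 2.170 m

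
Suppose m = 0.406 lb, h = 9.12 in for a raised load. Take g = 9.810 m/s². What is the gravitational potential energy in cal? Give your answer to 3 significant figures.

0.100 cal

PE is given directly by: PE = mgh.
m = 0.406 lb = 0.1842 kg; h = 9.12 in = 0.2316 m; g = 9.810 m/s².
PE = 0.4185 J
0.4185 J × (1 cal / 4.184 J) = 0.1000 cal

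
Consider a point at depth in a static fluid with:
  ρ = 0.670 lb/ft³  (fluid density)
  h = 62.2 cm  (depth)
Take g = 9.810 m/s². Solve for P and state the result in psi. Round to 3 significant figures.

P is given directly by: P = ρgh.
ρ = 0.670 lb/ft³ = 10.73 kg/m³; h = 62.2 cm = 0.6220 m; g = 9.810 m/s².
P = 65.49 Pa  (the unit combination reduces to kg/(m·s²) = Pa)
65.49 Pa × (1 psi / 6895 Pa) = 0.009498 psi

0.00950 psi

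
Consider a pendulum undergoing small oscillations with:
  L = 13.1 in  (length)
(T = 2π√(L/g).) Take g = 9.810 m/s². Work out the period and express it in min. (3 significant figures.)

T is given directly by: T = 2π√(L/g).
L = 13.1 in = 0.3327 m; g = 9.810 m/s².
T = 1.157 s
1.157 s × (1 min / 60.00 s) = 0.01929 min

0.0193 min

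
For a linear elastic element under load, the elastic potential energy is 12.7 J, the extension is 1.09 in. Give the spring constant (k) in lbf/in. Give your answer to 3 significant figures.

189 lbf/in

Rearranging: k = 2U/x².
U = 12.7 J; x = 1.09 in = 0.02769 m.
k = 33137 N/m
33137 N/m × (1 lbf/in / 175.1 N/m) = 189.2 lbf/in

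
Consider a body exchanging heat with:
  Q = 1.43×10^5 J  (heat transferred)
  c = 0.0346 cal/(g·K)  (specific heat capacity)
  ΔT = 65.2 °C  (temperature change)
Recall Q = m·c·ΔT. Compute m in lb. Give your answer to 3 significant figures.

33.4 lb

Rearranging: m = Q/(c·ΔT).
Q = 1.43×10^5 J; c = 0.0346 cal/(g·K) = 144.8 J/(kg·K); ΔT = 65.2 °C = 65.20 K.
m = 15.15 kg
15.15 kg × (1 lb / 0.4536 kg) = 33.40 lb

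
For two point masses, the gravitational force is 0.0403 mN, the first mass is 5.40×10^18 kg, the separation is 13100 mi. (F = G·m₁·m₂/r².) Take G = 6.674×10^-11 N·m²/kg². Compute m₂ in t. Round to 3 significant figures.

From Newton's law of gravitation: m₂ = F·r²/(G·m₁).
F = 0.0403 mN = 4.030×10^-5 N; m₁ = 5.40×10^18 kg; r = 13100 mi = 2.108×10^7 m; G = 6.674×10^-11 N·m²/kg².
m₂ = 49.70 kg
49.70 kg × (1 t / 1000 kg) = 0.04970 t

0.0497 t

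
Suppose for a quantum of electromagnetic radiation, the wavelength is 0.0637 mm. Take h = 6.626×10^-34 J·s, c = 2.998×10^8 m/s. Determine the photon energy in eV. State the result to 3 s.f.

0.0195 eV

Directly: E = hc/λ.
λ = 0.0637 mm = 6.370×10^-5 m; h = 6.626×10^-34 J·s; c = 2.998×10^8 m/s.
E = 3.118×10^-21 J
3.118×10^-21 J × (1 eV / 1.602×10^-19 J) = 0.01946 eV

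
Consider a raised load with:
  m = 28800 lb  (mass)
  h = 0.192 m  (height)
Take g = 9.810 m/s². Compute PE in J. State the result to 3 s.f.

24600 J

Directly: PE = mgh.
m = 28800 lb = 13063 kg; h = 0.192 m; g = 9.810 m/s².
PE = 24605 J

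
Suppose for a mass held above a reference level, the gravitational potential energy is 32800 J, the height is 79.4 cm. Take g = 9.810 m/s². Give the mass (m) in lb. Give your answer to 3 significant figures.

Rearranging PE = m·g·h for m: m = PE/(g·h).
PE = 32800 J; h = 79.4 cm = 0.7940 m; g = 9.810 m/s².
m = 4211 kg
4211 kg × (1 lb / 0.4536 kg) = 9284 lb

9280 lb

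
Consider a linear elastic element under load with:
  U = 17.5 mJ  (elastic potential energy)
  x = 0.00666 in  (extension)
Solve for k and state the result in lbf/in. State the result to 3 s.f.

6980 lbf/in

Rearranging: k = 2U/x².
U = 17.5 mJ = 0.01750 J; x = 0.00666 in = 1.692×10^-4 m.
k = 1.223×10^6 N/m
1.223×10^6 N/m × (1 lbf/in / 175.1 N/m) = 6984 lbf/in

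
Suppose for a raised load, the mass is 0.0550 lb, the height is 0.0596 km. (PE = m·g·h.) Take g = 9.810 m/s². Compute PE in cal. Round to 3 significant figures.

Directly: PE = mgh.
m = 0.0550 lb = 0.02495 kg; h = 0.0596 km = 59.60 m; g = 9.810 m/s².
PE = 14.59 J  (the unit combination reduces to kg·m²/s² = J)
14.59 J × (1 cal / 4.184 J) = 3.486 cal

3.49 cal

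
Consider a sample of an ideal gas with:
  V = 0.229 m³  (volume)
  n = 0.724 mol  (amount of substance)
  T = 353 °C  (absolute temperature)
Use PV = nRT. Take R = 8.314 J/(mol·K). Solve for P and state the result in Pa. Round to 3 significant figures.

Directly: P = nRT/V.
V = 0.229 m³; n = 0.724 mol; T = 353 °C = 626.1 K; R = 8.314 J/(mol·K).
P = 16459 Pa

16500 Pa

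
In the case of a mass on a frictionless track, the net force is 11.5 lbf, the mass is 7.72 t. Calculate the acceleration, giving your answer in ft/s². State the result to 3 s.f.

From Newton's second law: a = F/m.
F = 11.5 lbf = 51.15 N; m = 7.72 t = 7720 kg.
a = 0.006626 m/s²
0.006626 m/s² × (1 ft/s² / 0.3048 m/s²) = 0.02174 ft/s²

0.0217 ft/s²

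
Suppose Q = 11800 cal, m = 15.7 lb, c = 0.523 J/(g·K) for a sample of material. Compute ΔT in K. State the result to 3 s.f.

Rearranging: ΔT = Q/(m·c).
Q = 11800 cal = 49371 J; m = 15.7 lb = 7.121 kg; c = 0.523 J/(g·K) = 523.0 J/(kg·K).
ΔT = 13.26 K

13.3 K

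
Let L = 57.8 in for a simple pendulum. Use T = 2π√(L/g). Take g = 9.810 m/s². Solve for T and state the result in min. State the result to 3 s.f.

0.0405 min

T is given directly by: T = 2π√(L/g).
L = 57.8 in = 1.468 m; g = 9.810 m/s².
T = 2.431 s
2.431 s × (1 min / 60.00 s) = 0.04051 min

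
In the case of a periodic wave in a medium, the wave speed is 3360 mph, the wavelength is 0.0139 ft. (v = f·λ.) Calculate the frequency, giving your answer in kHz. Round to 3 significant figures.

Solving v = f·λ for f: f = v/λ.
v = 3360 mph = 1502 m/s; λ = 0.0139 ft = 0.004237 m.
f = 3.545×10^5 Hz
3.545×10^5 Hz × (1 kHz / 1000 Hz) = 354.5 kHz

355 kHz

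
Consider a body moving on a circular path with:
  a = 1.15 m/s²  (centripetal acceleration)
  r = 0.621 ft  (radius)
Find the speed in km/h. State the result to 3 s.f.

1.68 km/h

Solving a = v²/r for v: v = √(a·r).
a = 1.15 m/s²; r = 0.621 ft = 0.1893 m.
v = 0.4666 m/s
0.4666 m/s × (1 km/h / 0.2778 m/s) = 1.680 km/h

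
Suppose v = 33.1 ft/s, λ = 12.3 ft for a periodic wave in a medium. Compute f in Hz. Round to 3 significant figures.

2.69 Hz

Solving v = f·λ for f: f = v/λ.
v = 33.1 ft/s = 10.09 m/s; λ = 12.3 ft = 3.749 m.
f = 2.691 Hz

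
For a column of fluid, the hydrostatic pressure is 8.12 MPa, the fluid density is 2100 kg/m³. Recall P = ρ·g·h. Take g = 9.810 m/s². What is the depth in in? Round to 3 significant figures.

Rearranging: h = P/(ρ·g).
P = 8.12 MPa = 8.120×10^6 Pa; ρ = 2100 kg/m³; g = 9.810 m/s².
h = 394.2 m
394.2 m × (1 in / 0.02540 m) = 15518 in

15500 in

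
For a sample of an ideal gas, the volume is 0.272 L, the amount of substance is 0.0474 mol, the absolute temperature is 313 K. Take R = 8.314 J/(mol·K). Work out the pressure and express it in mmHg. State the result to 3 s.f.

3400 mmHg

P is given directly by: P = nRT/V.
V = 0.272 L = 2.720×10^-4 m³; n = 0.0474 mol; T = 313 K; R = 8.314 J/(mol·K).
P = 4.535×10^5 Pa  (the unit combination reduces to kg/(m·s²) = Pa)
4.535×10^5 Pa × (1 mmHg / 133.3 Pa) = 3401 mmHg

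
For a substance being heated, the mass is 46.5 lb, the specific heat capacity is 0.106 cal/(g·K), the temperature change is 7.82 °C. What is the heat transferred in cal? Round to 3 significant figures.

17500 cal

Directly: Q = mcΔT.
m = 46.5 lb = 21.09 kg; c = 0.106 cal/(g·K) = 443.5 J/(kg·K); ΔT = 7.82 °C = 7.820 K.
Q = 73151 J  (the unit combination reduces to kg·m²/s² = J)
73151 J × (1 cal / 4.184 J) = 17484 cal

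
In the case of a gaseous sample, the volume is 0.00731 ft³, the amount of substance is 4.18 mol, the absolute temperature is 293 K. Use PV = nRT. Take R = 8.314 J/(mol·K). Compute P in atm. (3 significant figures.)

Directly: P = nRT/V.
V = 0.00731 ft³ = 2.070×10^-4 m³; n = 4.18 mol; T = 293 K; R = 8.314 J/(mol·K).
P = 4.919×10^7 Pa  (the unit combination reduces to kg/(m·s²) = Pa)
4.919×10^7 Pa × (1 atm / 1.013×10^5 Pa) = 485.5 atm

485 atm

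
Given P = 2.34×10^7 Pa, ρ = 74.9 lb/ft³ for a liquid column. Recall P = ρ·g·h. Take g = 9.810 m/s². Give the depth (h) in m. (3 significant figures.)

Solving P = ρ·g·h for h: h = P/(ρ·g).
P = 2.34×10^7 Pa; ρ = 74.9 lb/ft³ = 1200 kg/m³; g = 9.810 m/s².
h = 1988 m

1990 m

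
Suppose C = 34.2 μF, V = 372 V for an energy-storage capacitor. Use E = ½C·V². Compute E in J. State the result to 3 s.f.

E is given directly by: E = ½CV².
C = 34.2 μF = 3.420×10^-5 F; V = 372 V.
E = 2.366 J  (the unit combination reduces to kg·m²/s² = J)

2.37 J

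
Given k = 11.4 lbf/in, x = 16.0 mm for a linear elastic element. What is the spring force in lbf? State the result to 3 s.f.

From Hooke's law: F = kx.
k = 11.4 lbf/in = 1996 N/m; x = 16.0 mm = 0.01600 m.
F = 31.94 N
31.94 N × (1 lbf / 4.448 N) = 7.181 lbf

7.18 lbf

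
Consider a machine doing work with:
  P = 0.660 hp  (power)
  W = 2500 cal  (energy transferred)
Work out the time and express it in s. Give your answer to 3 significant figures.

21.3 s

Rearranging: t = W/P.
P = 0.660 hp = 492.2 W; W = 2500 cal = 10460 J.
t = 21.25 s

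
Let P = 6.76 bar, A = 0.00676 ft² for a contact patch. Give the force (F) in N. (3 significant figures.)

425 N

Rearranging P = F/A for F: F = P·A.
P = 6.76 bar = 6.760×10^5 Pa; A = 0.00676 ft² = 6.280×10^-4 m².
F = 424.5 N  (the unit combination reduces to kg·m/s² = N)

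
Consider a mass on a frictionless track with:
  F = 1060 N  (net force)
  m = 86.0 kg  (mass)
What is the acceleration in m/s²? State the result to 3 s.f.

Solving F = m·a for a: a = F/m.
F = 1060 N; m = 86.0 kg.
a = 12.33 m/s²

12.3 m/s²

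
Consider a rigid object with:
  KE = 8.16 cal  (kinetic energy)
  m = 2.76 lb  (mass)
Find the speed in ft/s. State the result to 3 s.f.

24.2 ft/s

Rearranging KE = ½mv² for v: v = √(2·KE/m).
KE = 8.16 cal = 34.14 J; m = 2.76 lb = 1.252 kg.
v = 7.385 m/s
7.385 m/s × (1 ft/s / 0.3048 m/s) = 24.23 ft/s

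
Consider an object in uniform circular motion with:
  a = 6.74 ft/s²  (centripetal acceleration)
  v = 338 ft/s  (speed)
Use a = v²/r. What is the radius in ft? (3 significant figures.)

17000 ft

Rearranging a = v²/r for r: r = v²/a.
a = 6.74 ft/s² = 2.054 m/s²; v = 338 ft/s = 103.0 m/s.
r = 5166 m
5166 m × (1 ft / 0.3048 m) = 16950 ft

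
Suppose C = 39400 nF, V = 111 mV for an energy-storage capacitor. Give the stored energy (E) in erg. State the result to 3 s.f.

2.43 erg

E is given directly by: E = ½CV².
C = 39400 nF = 3.940×10^-5 F; V = 111 mV = 0.1110 V.
E = 2.427×10^-7 J  (the unit combination reduces to kg·m²/s² = J)
2.427×10^-7 J × (1 erg / 1.000×10^-7 J) = 2.427 erg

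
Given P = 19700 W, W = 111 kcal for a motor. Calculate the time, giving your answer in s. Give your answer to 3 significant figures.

Solving P = W/t for t: t = W/P.
P = 19700 W; W = 111 kcal = 4.644×10^5 J.
t = 23.57 s

23.6 s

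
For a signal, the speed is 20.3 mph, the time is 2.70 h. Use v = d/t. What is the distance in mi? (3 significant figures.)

54.8 mi

Solving v = d/t for d: d = v·t.
v = 20.3 mph = 9.075 m/s; t = 2.70 h = 9720 s.
d = 88208 m
88208 m × (1 mi / 1609 m) = 54.81 mi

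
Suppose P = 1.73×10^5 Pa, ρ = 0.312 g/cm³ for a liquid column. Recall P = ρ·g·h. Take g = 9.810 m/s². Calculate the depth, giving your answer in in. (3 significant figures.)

2230 in

Rearranging: h = P/(ρ·g).
P = 1.73×10^5 Pa; ρ = 0.312 g/cm³ = 312.0 kg/m³; g = 9.810 m/s².
h = 56.52 m
56.52 m × (1 in / 0.02540 m) = 2225 in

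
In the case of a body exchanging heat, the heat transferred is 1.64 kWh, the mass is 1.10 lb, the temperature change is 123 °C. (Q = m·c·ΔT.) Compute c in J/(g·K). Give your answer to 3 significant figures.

Rearranging Q = m·c·ΔT for c: c = Q/(m·ΔT).
Q = 1.64 kWh = 5.904×10^6 J; m = 1.10 lb = 0.4990 kg; ΔT = 123 °C = 123.0 K.
c = 96202 J/(kg·K)
96202 J/(kg·K) × (1 J/(g·K) / 1000 J/(kg·K)) = 96.20 J/(g·K)

96.2 J/(g·K)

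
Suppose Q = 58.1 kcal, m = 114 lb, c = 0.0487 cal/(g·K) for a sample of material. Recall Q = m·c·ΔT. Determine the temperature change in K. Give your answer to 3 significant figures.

Solving Q = m·c·ΔT for ΔT: ΔT = Q/(m·c).
Q = 58.1 kcal = 2.431×10^5 J; m = 114 lb = 51.71 kg; c = 0.0487 cal/(g·K) = 203.8 J/(kg·K).
ΔT = 23.07 K

23.1 K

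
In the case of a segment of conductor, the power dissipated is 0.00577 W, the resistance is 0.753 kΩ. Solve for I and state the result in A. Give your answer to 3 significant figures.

0.00277 A

Solving P = I²R for I: I = √(P/R).
P = 0.00577 W; R = 0.753 kΩ = 753.0 Ω.
I = 0.002768 A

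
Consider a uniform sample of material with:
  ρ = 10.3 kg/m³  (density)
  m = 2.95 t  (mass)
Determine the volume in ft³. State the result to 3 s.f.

Rearranging ρ = m/V for V: V = m/ρ.
ρ = 10.3 kg/m³; m = 2.95 t = 2950 kg.
V = 286.4 m³
286.4 m³ × (1 ft³ / 0.02832 m³) = 10114 ft³

10100 ft³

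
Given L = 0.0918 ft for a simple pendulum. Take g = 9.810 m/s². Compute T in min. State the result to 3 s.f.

Directly: T = 2π√(L/g).
L = 0.0918 ft = 0.02798 m; g = 9.810 m/s².
T = 0.3356 s
0.3356 s × (1 min / 60.00 s) = 0.005593 min

0.00559 min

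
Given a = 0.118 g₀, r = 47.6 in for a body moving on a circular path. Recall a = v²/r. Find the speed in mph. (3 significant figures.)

2.65 mph

Solving a = v²/r for v: v = √(a·r).
a = 0.118 g₀ = 1.157 m/s²; r = 47.6 in = 1.209 m.
v = 1.183 m/s
1.183 m/s × (1 mph / 0.4470 m/s) = 2.646 mph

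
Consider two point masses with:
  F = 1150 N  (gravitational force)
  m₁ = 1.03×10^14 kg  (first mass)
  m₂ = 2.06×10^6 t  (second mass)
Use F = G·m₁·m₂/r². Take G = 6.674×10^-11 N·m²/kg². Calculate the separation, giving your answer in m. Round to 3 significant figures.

Rearranging F = G·m₁·m₂/r² for r: r = √(G·m₁m₂/F).
F = 1150 N; m₁ = 1.03×10^14 kg; m₂ = 2.06×10^6 t = 2.060×10^9 kg; G = 6.674×10^-11 N·m²/kg².
r = 1.110×10^5 m

1.11×10^5 m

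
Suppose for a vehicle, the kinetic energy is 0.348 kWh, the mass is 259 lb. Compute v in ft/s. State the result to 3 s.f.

479 ft/s

Rearranging KE = ½mv² for v: v = √(2·KE/m).
KE = 0.348 kWh = 1.253×10^6 J; m = 259 lb = 117.5 kg.
v = 146.0 m/s
146.0 m/s × (1 ft/s / 0.3048 m/s) = 479.1 ft/s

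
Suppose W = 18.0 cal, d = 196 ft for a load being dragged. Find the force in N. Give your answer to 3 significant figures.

1.26 N

Rearranging W = F·d for F: F = W/d.
W = 18.0 cal = 75.31 J; d = 196 ft = 59.74 m.
F = 1.261 N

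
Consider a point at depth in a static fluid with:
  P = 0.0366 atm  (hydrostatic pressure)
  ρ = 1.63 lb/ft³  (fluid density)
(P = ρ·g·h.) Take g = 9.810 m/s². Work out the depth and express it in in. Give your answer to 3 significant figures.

Rearranging P = ρ·g·h for h: h = P/(ρ·g).
P = 0.0366 atm = 3708 Pa; ρ = 1.63 lb/ft³ = 26.11 kg/m³; g = 9.810 m/s².
h = 14.48 m
14.48 m × (1 in / 0.02540 m) = 570.0 in

570 in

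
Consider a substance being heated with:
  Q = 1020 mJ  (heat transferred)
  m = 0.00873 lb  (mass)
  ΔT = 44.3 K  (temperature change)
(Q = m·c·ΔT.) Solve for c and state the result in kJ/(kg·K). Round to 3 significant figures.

0.00581 kJ/(kg·K)

Rearranging Q = m·c·ΔT for c: c = Q/(m·ΔT).
Q = 1020 mJ = 1.020 J; m = 0.00873 lb = 0.003960 kg; ΔT = 44.3 K.
c = 5.815 J/(kg·K)
5.815 J/(kg·K) × (1 kJ/(kg·K) / 1000 J/(kg·K)) = 0.005815 kJ/(kg·K)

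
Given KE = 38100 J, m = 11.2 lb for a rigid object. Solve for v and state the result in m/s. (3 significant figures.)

Rearranging KE = ½mv² for v: v = √(2·KE/m).
KE = 38100 J; m = 11.2 lb = 5.080 kg.
v = 122.5 m/s

122 m/s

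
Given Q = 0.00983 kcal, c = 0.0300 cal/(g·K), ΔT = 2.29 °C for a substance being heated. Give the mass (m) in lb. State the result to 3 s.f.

Rearranging: m = Q/(c·ΔT).
Q = 0.00983 kcal = 41.13 J; c = 0.0300 cal/(g·K) = 125.5 J/(kg·K); ΔT = 2.29 °C = 2.290 K.
m = 0.1431 kg
0.1431 kg × (1 lb / 0.4536 kg) = 0.3155 lb

0.315 lb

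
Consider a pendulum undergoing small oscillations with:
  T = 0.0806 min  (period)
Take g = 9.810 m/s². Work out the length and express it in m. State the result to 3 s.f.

Rearranging T = 2π√(L/g) for L: L = g·(T/2π)².
T = 0.0806 min = 4.836 s; g = 9.810 m/s².
L = 5.811 m

5.81 m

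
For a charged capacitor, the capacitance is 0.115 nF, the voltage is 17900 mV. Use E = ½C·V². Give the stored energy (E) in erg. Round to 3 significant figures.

E is given directly by: E = ½CV².
C = 0.115 nF = 1.150×10^-10 F; V = 17900 mV = 17.90 V.
E = 1.842×10^-8 J  (the unit combination reduces to kg·m²/s² = J)
1.842×10^-8 J × (1 erg / 1.000×10^-7 J) = 0.1842 erg

0.184 erg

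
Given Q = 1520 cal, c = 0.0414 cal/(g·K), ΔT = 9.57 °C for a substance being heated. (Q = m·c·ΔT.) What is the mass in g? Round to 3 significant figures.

Rearranging Q = m·c·ΔT for m: m = Q/(c·ΔT).
Q = 1520 cal = 6360 J; c = 0.0414 cal/(g·K) = 173.2 J/(kg·K); ΔT = 9.57 °C = 9.570 K.
m = 3.836 kg
3.836 kg × (1 g / 0.001000 kg) = 3836 g

3840 g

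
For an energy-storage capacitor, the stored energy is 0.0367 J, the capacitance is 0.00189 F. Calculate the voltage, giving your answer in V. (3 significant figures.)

Solving E = ½C·V² for V: V = √(2E/C).
E = 0.0367 J; C = 0.00189 F.
V = 6.232 V  (the unit combination reduces to kg·m²/(A·s³) = V)

6.23 V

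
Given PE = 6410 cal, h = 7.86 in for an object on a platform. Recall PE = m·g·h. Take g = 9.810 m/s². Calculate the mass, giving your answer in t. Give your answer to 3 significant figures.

13.7 t

Solving PE = m·g·h for m: m = PE/(g·h).
PE = 6410 cal = 26819 J; h = 7.86 in = 0.1996 m; g = 9.810 m/s².
m = 13694 kg
13694 kg × (1 t / 1000 kg) = 13.69 t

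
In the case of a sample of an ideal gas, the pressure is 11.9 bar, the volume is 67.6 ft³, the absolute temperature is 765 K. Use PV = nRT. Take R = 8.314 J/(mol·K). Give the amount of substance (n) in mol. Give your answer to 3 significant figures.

358 mol

Rearranging PV = nRT for n: n = PV/(RT).
P = 11.9 bar = 1.190×10^6 Pa; V = 67.6 ft³ = 1.914 m³; T = 765 K; R = 8.314 J/(mol·K).
n = 358.2 mol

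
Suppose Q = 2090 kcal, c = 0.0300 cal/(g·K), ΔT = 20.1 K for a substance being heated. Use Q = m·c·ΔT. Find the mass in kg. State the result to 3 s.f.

3470 kg

Solving Q = m·c·ΔT for m: m = Q/(c·ΔT).
Q = 2090 kcal = 8.745×10^6 J; c = 0.0300 cal/(g·K) = 125.5 J/(kg·K); ΔT = 20.1 K.
m = 3466 kg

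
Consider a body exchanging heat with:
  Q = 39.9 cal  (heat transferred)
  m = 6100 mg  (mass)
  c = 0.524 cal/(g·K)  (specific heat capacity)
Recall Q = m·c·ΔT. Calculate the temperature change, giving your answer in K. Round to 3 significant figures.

Solving Q = m·c·ΔT for ΔT: ΔT = Q/(m·c).
Q = 39.9 cal = 166.9 J; m = 6100 mg = 0.006100 kg; c = 0.524 cal/(g·K) = 2192 J/(kg·K).
ΔT = 12.48 K

12.5 K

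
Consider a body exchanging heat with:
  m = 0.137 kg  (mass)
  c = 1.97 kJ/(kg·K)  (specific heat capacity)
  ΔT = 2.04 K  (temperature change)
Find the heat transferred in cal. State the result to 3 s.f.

Directly: Q = mcΔT.
m = 0.137 kg; c = 1.97 kJ/(kg·K) = 1970 J/(kg·K); ΔT = 2.04 K.
Q = 550.6 J
550.6 J × (1 cal / 4.184 J) = 131.6 cal

132 cal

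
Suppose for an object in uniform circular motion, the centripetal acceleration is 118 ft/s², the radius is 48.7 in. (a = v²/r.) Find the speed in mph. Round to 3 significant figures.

14.9 mph

Rearranging: v = √(a·r).
a = 118 ft/s² = 35.97 m/s²; r = 48.7 in = 1.237 m.
v = 6.670 m/s
6.670 m/s × (1 mph / 0.4470 m/s) = 14.92 mph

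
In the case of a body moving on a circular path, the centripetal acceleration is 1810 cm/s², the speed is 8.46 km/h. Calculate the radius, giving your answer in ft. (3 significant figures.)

Solving a = v²/r for r: r = v²/a.
a = 1810 cm/s² = 18.10 m/s²; v = 8.46 km/h = 2.350 m/s.
r = 0.3051 m
0.3051 m × (1 ft / 0.3048 m) = 1.001 ft

1.00 ft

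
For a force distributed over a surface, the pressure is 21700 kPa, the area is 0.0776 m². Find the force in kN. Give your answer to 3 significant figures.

Rearranging: F = P·A.
P = 21700 kPa = 2.170×10^7 Pa; A = 0.0776 m².
F = 1.684×10^6 N
1.684×10^6 N × (1 kN / 1000 N) = 1684 kN

1680 kN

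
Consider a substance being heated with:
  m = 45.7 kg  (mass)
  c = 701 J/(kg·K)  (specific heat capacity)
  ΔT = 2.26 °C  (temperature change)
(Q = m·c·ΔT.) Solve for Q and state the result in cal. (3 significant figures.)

Directly: Q = mcΔT.
m = 45.7 kg; c = 701 J/(kg·K); ΔT = 2.26 °C = 2.260 K.
Q = 72401 J
72401 J × (1 cal / 4.184 J) = 17304 cal

17300 cal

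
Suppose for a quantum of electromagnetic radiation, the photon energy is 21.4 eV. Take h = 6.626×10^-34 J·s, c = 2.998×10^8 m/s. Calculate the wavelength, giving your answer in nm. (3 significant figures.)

Solving E = h·c/λ for λ: λ = hc/E.
E = 21.4 eV = 3.429×10^-18 J; h = 6.626×10^-34 J·s; c = 2.998×10^8 m/s.
λ = 5.794×10^-8 m
5.794×10^-8 m × (1 nm / 1.000×10^-9 m) = 57.94 nm

57.9 nm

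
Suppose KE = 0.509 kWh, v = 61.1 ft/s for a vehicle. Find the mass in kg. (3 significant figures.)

10600 kg

Rearranging KE = ½mv² for m: m = 2·KE/v².
KE = 0.509 kWh = 1.832×10^6 J; v = 61.1 ft/s = 18.62 m/s.
m = 10567 kg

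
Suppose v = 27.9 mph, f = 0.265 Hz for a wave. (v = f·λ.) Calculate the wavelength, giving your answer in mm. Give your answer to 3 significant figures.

47100 mm

Rearranging: λ = v/f.
v = 27.9 mph = 12.47 m/s; f = 0.265 Hz.
λ = 47.07 m
47.07 m × (1 mm / 0.001000 m) = 47066 mm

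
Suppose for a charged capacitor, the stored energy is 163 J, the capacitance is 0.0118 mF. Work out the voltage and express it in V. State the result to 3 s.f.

5260 V

Rearranging E = ½C·V² for V: V = √(2E/C).
E = 163 J; C = 0.0118 mF = 1.180×10^-5 F.
V = 5256 V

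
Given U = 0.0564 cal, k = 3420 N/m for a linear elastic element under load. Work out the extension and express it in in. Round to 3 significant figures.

Rearranging: x = √(2U/k).
U = 0.0564 cal = 0.2360 J; k = 3420 N/m.
x = 0.01175 m
0.01175 m × (1 in / 0.02540 m) = 0.4625 in

0.462 in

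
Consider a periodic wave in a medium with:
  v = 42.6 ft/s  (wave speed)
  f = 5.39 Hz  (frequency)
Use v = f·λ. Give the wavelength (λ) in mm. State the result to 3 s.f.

2410 mm

Solving v = f·λ for λ: λ = v/f.
v = 42.6 ft/s = 12.98 m/s; f = 5.39 Hz.
λ = 2.409 m
2.409 m × (1 mm / 0.001000 m) = 2409 mm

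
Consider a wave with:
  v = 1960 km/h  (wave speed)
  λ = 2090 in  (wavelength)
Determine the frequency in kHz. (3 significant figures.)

Solving v = f·λ for f: f = v/λ.
v = 1960 km/h = 544.4 m/s; λ = 2090 in = 53.09 m.
f = 10.26 Hz
10.26 Hz × (1 kHz / 1000 Hz) = 0.01026 kHz

0.0103 kHz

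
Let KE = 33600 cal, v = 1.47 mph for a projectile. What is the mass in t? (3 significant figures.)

Rearranging KE = ½mv² for m: m = 2·KE/v².
KE = 33600 cal = 1.406×10^5 J; v = 1.47 mph = 0.6571 m/s.
m = 6.511×10^5 kg
6.511×10^5 kg × (1 t / 1000 kg) = 651.1 t

651 t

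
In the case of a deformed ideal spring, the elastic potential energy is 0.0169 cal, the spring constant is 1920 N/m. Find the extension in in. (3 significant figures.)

Rearranging: x = √(2U/k).
U = 0.0169 cal = 0.07071 J; k = 1920 N/m.
x = 0.008582 m
0.008582 m × (1 in / 0.02540 m) = 0.3379 in

0.338 in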